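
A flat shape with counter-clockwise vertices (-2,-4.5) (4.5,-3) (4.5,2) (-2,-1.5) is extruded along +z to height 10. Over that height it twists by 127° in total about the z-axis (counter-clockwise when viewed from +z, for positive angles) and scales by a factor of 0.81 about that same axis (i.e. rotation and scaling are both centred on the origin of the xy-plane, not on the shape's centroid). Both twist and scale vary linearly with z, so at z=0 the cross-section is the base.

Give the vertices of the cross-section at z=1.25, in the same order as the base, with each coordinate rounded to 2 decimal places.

t = z/height = 1.25/10 = 0.125
s = 1 + (scale-1)·z/height = 1 + (0.81-1)·1.25/10 = 0.976250
θ = twist·z/height = 127°·1.25/10 = 15.8750° = 0.277071 rad
cos θ = 0.961861, sin θ = 0.273540 (intermediates below are computed at full precision and shown rounded to 5 d.p.)
v1: (-2,-4.5) → rotate → (-0.69279,-4.87545) → ×s → (-0.67634,-4.75966) → (-0.68,-4.76)
v2: (4.5,-3) → rotate → (5.14899,-1.65465) → ×s → (5.02670,-1.61536) → (5.03,-1.62)
v3: (4.5,2) → rotate → (3.78129,3.15465) → ×s → (3.69149,3.07973) → (3.69,3.08)
v4: (-2,-1.5) → rotate → (-1.51341,-1.98987) → ×s → (-1.47747,-1.94261) → (-1.48,-1.94)

Cross-section at z=1.25: (-0.68,-4.76) (5.03,-1.62) (3.69,3.08) (-1.48,-1.94)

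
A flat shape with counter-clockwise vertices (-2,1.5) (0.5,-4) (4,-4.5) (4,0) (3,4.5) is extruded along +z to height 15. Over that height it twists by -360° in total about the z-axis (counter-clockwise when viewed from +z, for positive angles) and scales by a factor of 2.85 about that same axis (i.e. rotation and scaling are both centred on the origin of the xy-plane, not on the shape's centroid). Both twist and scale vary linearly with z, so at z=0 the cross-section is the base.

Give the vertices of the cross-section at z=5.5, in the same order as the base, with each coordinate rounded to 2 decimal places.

Cross-section at z=5.5: (4.12,0.81) (-5.55,3.87) (-10.10,0.06) (-4.49,-4.99) (2.24,-8.80)

t = z/height = 5.5/15 = 0.366667
s = 1 + (scale-1)·z/height = 1 + (2.85-1)·5.5/15 = 1.678333
θ = twist·z/height = -360°·5.5/15 = -132.0000° = -2.303835 rad
cos θ = -0.669131, sin θ = -0.743145 (intermediates below are computed at full precision and shown rounded to 5 d.p.)
v1: (-2,1.5) → rotate → (2.45298,0.48259) → ×s → (4.11692,0.80995) → (4.12,0.81)
v2: (0.5,-4) → rotate → (-3.30714,2.30495) → ×s → (-5.55049,3.86847) → (-5.55,3.87)
v3: (4,-4.5) → rotate → (-6.02067,0.03851) → ×s → (-10.10470,0.06463) → (-10.10,0.06)
v4: (4,0) → rotate → (-2.67652,-2.97258) → ×s → (-4.49210,-4.98898) → (-4.49,-4.99)
v5: (3,4.5) → rotate → (1.33676,-5.24052) → ×s → (2.24353,-8.79534) → (2.24,-8.80)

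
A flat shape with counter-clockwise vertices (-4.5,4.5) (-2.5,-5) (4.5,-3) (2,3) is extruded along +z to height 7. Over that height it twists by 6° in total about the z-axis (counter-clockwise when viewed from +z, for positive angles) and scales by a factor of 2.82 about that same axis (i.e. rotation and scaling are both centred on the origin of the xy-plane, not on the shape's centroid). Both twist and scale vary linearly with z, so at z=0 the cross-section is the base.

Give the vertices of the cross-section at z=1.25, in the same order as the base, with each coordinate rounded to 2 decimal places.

t = z/height = 1.25/7 = 0.178571
s = 1 + (scale-1)·z/height = 1 + (2.82-1)·1.25/7 = 1.325000
θ = twist·z/height = 6°·1.25/7 = 1.0714° = 0.018700 rad
cos θ = 0.999825, sin θ = 0.018699 (intermediates below are computed at full precision and shown rounded to 5 d.p.)
v1: (-4.5,4.5) → rotate → (-4.58336,4.41507) → ×s → (-6.07295,5.84997) → (-6.07,5.85)
v2: (-2.5,-5) → rotate → (-2.40607,-5.04587) → ×s → (-3.18804,-6.68578) → (-3.19,-6.69)
v3: (4.5,-3) → rotate → (4.55531,-2.91533) → ×s → (6.03579,-3.86281) → (6.04,-3.86)
v4: (2,3) → rotate → (1.94355,3.03687) → ×s → (2.57521,4.02386) → (2.58,4.02)

Cross-section at z=1.25: (-6.07,5.85) (-3.19,-6.69) (6.04,-3.86) (2.58,4.02)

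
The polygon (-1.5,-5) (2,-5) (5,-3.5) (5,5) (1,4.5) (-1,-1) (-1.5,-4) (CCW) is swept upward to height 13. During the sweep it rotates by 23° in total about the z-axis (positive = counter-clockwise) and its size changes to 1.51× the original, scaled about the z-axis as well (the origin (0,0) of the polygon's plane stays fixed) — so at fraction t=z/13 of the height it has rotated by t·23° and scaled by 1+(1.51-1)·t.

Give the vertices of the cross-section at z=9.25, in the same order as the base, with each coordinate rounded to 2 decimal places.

Cross-section at z=9.25: (-0.04,-7.11) (4.54,-5.77) (7.88,-2.66) (4.62,8.46) (-0.42,6.27) (-0.92,-1.69) (-0.43,-5.81)

t = z/height = 9.25/13 = 0.711538
s = 1 + (scale-1)·z/height = 1 + (1.51-1)·9.25/13 = 1.362885
θ = twist·z/height = 23°·9.25/13 = 16.3654° = 0.285630 rad
cos θ = 0.959484, sin θ = 0.281762 (intermediates below are computed at full precision and shown rounded to 5 d.p.)
v1: (-1.5,-5) → rotate → (-0.03042,-5.22006) → ×s → (-0.04146,-7.11435) → (-0.04,-7.11)
v2: (2,-5) → rotate → (3.32778,-4.23390) → ×s → (4.53538,-5.77031) → (4.54,-5.77)
v3: (5,-3.5) → rotate → (5.78359,-1.94939) → ×s → (7.88236,-2.65679) → (7.88,-2.66)
v4: (5,5) → rotate → (3.38861,6.20623) → ×s → (4.61829,8.45838) → (4.62,8.46)
v5: (1,4.5) → rotate → (-0.30844,4.59944) → ×s → (-0.42037,6.26851) → (-0.42,6.27)
v6: (-1,-1) → rotate → (-0.67772,-1.24125) → ×s → (-0.92366,-1.69168) → (-0.92,-1.69)
v7: (-1.5,-4) → rotate → (-0.31218,-4.26058) → ×s → (-0.42546,-5.80668) → (-0.43,-5.81)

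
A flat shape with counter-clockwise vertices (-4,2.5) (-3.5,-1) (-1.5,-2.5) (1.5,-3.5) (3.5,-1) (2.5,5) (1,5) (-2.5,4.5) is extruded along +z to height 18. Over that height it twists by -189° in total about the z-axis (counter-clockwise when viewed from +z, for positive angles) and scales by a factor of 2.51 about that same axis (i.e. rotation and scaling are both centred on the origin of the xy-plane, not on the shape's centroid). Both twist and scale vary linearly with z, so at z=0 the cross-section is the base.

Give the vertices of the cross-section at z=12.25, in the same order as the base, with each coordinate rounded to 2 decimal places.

Cross-section at z=12.25: (9.02,3.17) (2.85,6.81) (-2.06,5.54) (-7.44,2.05) (-6.01,-4.28) (4.76,-10.29) (6.65,-7.91) (10.29,-1.74)

t = z/height = 12.25/18 = 0.680556
s = 1 + (scale-1)·z/height = 1 + (2.51-1)·12.25/18 = 2.027639
θ = twist·z/height = -189°·12.25/18 = -128.6250° = -2.244930 rad
cos θ = -0.624221, sin θ = -0.781248 (intermediates below are computed at full precision and shown rounded to 5 d.p.)
v1: (-4,2.5) → rotate → (4.45000,1.56444) → ×s → (9.02300,3.17212) → (9.02,3.17)
v2: (-3.5,-1) → rotate → (1.40352,3.35859) → ×s → (2.84584,6.81001) → (2.85,6.81)
v3: (-1.5,-2.5) → rotate → (-1.01679,2.73242) → ×s → (-2.06168,5.54037) → (-2.06,5.54)
v4: (1.5,-3.5) → rotate → (-3.67070,1.01290) → ×s → (-7.44285,2.05379) → (-7.44,2.05)
v5: (3.5,-1) → rotate → (-2.96602,-2.11015) → ×s → (-6.01402,-4.27862) → (-6.01,-4.28)
v6: (2.5,5) → rotate → (2.34569,-5.07422) → ×s → (4.75621,-10.28869) → (4.76,-10.29)
v7: (1,5) → rotate → (3.28202,-3.90235) → ×s → (6.65475,-7.91256) → (6.65,-7.91)
v8: (-2.5,4.5) → rotate → (5.07617,-0.85587) → ×s → (10.29264,-1.73540) → (10.29,-1.74)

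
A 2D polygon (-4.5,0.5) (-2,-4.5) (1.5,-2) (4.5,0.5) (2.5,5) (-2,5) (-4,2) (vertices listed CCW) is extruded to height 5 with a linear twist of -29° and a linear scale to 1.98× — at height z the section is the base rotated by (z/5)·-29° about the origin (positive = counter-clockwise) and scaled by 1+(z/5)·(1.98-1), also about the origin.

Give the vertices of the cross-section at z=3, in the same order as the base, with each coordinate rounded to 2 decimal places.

t = z/height = 3/5 = 0.6
s = 1 + (scale-1)·z/height = 1 + (1.98-1)·3/5 = 1.588000
θ = twist·z/height = -29°·3/5 = -17.4000° = -0.303687 rad
cos θ = 0.954240, sin θ = -0.299041 (intermediates below are computed at full precision and shown rounded to 5 d.p.)
v1: (-4.5,0.5) → rotate → (-4.14456,1.82280) → ×s → (-6.58156,2.89461) → (-6.58,2.89)
v2: (-2,-4.5) → rotate → (-3.25416,-3.69600) → ×s → (-5.16761,-5.86925) → (-5.17,-5.87)
v3: (1.5,-2) → rotate → (0.83328,-2.35704) → ×s → (1.32325,-3.74298) → (1.32,-3.74)
v4: (4.5,0.5) → rotate → (4.44360,-0.86856) → ×s → (7.05644,-1.37928) → (7.06,-1.38)
v5: (2.5,5) → rotate → (3.88080,4.02360) → ×s → (6.16272,6.38948) → (6.16,6.39)
v6: (-2,5) → rotate → (-0.41328,5.36928) → ×s → (-0.65628,8.52642) → (-0.66,8.53)
v7: (-4,2) → rotate → (-3.21888,3.10464) → ×s → (-5.11158,4.93017) → (-5.11,4.93)

Cross-section at z=3: (-6.58,2.89) (-5.17,-5.87) (1.32,-3.74) (7.06,-1.38) (6.16,6.39) (-0.66,8.53) (-5.11,4.93)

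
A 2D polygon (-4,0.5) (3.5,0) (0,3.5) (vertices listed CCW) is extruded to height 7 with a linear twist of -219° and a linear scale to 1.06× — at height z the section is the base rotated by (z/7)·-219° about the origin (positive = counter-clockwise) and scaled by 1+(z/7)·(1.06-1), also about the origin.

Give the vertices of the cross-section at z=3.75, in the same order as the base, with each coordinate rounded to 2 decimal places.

Cross-section at z=3.75: (2.35,3.43) (-1.66,-3.21) (3.21,-1.66)

t = z/height = 3.75/7 = 0.535714
s = 1 + (scale-1)·z/height = 1 + (1.06-1)·3.75/7 = 1.032143
θ = twist·z/height = -219°·3.75/7 = -117.3214° = -2.047645 rad
cos θ = -0.458982, sin θ = -0.888446 (intermediates below are computed at full precision and shown rounded to 5 d.p.)
v1: (-4,0.5) → rotate → (2.28015,3.32429) → ×s → (2.35344,3.43114) → (2.35,3.43)
v2: (3.5,0) → rotate → (-1.60644,-3.10956) → ×s → (-1.65807,-3.20951) → (-1.66,-3.21)
v3: (0,3.5) → rotate → (3.10956,-1.60644) → ×s → (3.20951,-1.65807) → (3.21,-1.66)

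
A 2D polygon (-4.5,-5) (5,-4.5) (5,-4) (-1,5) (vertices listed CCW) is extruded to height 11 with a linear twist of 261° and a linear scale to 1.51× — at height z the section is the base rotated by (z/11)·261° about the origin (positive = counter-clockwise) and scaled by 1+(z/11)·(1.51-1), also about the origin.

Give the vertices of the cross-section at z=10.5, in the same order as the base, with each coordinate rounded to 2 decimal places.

Cross-section at z=10.5: (-4.56,8.90) (-8.90,-4.56) (-8.20,-4.83) (7.48,-1.26)

t = z/height = 10.5/11 = 0.954545
s = 1 + (scale-1)·z/height = 1 + (1.51-1)·10.5/11 = 1.486818
θ = twist·z/height = 261°·10.5/11 = 249.1364° = 4.348250 rad
cos θ = -0.356145, sin θ = -0.934431 (intermediates below are computed at full precision and shown rounded to 5 d.p.)
v1: (-4.5,-5) → rotate → (-3.06950,5.98566) → ×s → (-4.56379,8.89959) → (-4.56,8.90)
v2: (5,-4.5) → rotate → (-5.98566,-3.06950) → ×s → (-8.89959,-4.56379) → (-8.90,-4.56)
v3: (5,-4) → rotate → (-5.51845,-3.24757) → ×s → (-8.20493,-4.82855) → (-8.20,-4.83)
v4: (-1,5) → rotate → (5.02830,-0.84629) → ×s → (7.47617,-1.25829) → (7.48,-1.26)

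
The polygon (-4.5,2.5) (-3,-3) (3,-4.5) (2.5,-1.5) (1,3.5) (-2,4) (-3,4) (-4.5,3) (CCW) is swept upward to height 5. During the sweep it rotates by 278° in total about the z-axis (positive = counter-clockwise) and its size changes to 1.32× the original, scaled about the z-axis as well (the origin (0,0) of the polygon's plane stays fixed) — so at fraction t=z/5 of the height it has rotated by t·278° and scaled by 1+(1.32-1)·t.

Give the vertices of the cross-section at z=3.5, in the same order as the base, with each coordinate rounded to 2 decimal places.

t = z/height = 3.5/5 = 0.7
s = 1 + (scale-1)·z/height = 1 + (1.32-1)·3.5/5 = 1.224000
θ = twist·z/height = 278°·3.5/5 = 194.6000° = 3.396411 rad
cos θ = -0.967709, sin θ = -0.252069 (intermediates below are computed at full precision and shown rounded to 5 d.p.)
v1: (-4.5,2.5) → rotate → (4.98486,-1.28496) → ×s → (6.10147,-1.57279) → (6.10,-1.57)
v2: (-3,-3) → rotate → (2.14692,3.65934) → ×s → (2.62783,4.47903) → (2.63,4.48)
v3: (3,-4.5) → rotate → (-4.03744,3.59848) → ×s → (-4.94183,4.40454) → (-4.94,4.40)
v4: (2.5,-1.5) → rotate → (-2.79738,0.82139) → ×s → (-3.42399,1.00538) → (-3.42,1.01)
v5: (1,3.5) → rotate → (-0.08547,-3.63905) → ×s → (-0.10461,-4.45420) → (-0.10,-4.45)
v6: (-2,4) → rotate → (2.94370,-3.36670) → ×s → (3.60308,-4.12084) → (3.60,-4.12)
v7: (-3,4) → rotate → (3.91140,-3.11463) → ×s → (4.78756,-3.81231) → (4.79,-3.81)
v8: (-4.5,3) → rotate → (5.11090,-1.76882) → ×s → (6.25574,-2.16503) → (6.26,-2.17)

Cross-section at z=3.5: (6.10,-1.57) (2.63,4.48) (-4.94,4.40) (-3.42,1.01) (-0.10,-4.45) (3.60,-4.12) (4.79,-3.81) (6.26,-2.17)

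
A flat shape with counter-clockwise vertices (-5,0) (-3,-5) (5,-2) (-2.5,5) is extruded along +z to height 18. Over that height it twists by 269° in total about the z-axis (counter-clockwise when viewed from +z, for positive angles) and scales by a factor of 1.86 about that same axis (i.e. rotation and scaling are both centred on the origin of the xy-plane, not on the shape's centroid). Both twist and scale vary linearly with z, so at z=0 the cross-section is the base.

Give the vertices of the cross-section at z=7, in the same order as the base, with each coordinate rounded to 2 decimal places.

Cross-section at z=7: (1.68,-6.46) (7.47,-2.19) (0.90,7.13) (-5.61,-4.91)

t = z/height = 7/18 = 0.388889
s = 1 + (scale-1)·z/height = 1 + (1.86-1)·7/18 = 1.334444
θ = twist·z/height = 269°·7/18 = 104.6111° = 1.825808 rad
cos θ = -0.252257, sin θ = 0.967660 (intermediates below are computed at full precision and shown rounded to 5 d.p.)
v1: (-5,0) → rotate → (1.26129,-4.83830) → ×s → (1.68311,-6.45644) → (1.68,-6.46)
v2: (-3,-5) → rotate → (5.59507,-1.64170) → ×s → (7.46631,-2.19075) → (7.47,-2.19)
v3: (5,-2) → rotate → (0.67404,5.34282) → ×s → (0.89946,7.12969) → (0.90,7.13)
v4: (-2.5,5) → rotate → (-4.20766,-3.68044) → ×s → (-5.61489,-4.91134) → (-5.61,-4.91)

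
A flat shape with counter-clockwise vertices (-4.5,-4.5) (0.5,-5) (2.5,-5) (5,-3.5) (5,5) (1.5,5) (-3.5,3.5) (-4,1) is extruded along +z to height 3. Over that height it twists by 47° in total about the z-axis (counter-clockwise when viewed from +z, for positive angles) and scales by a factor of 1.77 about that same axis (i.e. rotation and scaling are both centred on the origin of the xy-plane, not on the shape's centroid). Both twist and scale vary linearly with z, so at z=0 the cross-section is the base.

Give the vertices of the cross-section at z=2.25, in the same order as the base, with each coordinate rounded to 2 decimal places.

t = z/height = 2.25/3 = 0.75
s = 1 + (scale-1)·z/height = 1 + (1.77-1)·2.25/3 = 1.577500
θ = twist·z/height = 47°·2.25/3 = 35.2500° = 0.615229 rad
cos θ = 0.816642, sin θ = 0.577145 (intermediates below are computed at full precision and shown rounded to 5 d.p.)
v1: (-4.5,-4.5) → rotate → (-1.07773,-6.27204) → ×s → (-1.70012,-9.89414) → (-1.70,-9.89)
v2: (0.5,-5) → rotate → (3.29405,-3.79464) → ×s → (5.19636,-5.98604) → (5.20,-5.99)
v3: (2.5,-5) → rotate → (4.92733,-2.64034) → ×s → (7.77286,-4.16514) → (7.77,-4.17)
v4: (5,-3.5) → rotate → (6.10322,0.02748) → ×s → (9.62782,0.04335) → (9.63,0.04)
v5: (5,5) → rotate → (1.19748,6.96893) → ×s → (1.88903,10.99349) → (1.89,10.99)
v6: (1.5,5) → rotate → (-1.66076,4.94893) → ×s → (-2.61985,7.80693) → (-2.62,7.81)
v7: (-3.5,3.5) → rotate → (-4.87825,0.83824) → ×s → (-7.69545,1.32232) → (-7.70,1.32)
v8: (-4,1) → rotate → (-3.84371,-1.49194) → ×s → (-6.06345,-2.35353) → (-6.06,-2.35)

Cross-section at z=2.25: (-1.70,-9.89) (5.20,-5.99) (7.77,-4.17) (9.63,0.04) (1.89,10.99) (-2.62,7.81) (-7.70,1.32) (-6.06,-2.35)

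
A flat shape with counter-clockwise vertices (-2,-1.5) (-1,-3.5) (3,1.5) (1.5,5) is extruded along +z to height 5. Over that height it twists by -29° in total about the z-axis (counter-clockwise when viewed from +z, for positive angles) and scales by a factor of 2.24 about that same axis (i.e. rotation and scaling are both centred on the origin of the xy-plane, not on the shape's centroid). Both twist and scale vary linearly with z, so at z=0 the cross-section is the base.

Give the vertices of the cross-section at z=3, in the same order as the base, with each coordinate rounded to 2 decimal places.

Cross-section at z=3: (-4.11,-1.45) (-3.49,-5.30) (5.77,0.93) (5.10,7.54)

t = z/height = 3/5 = 0.6
s = 1 + (scale-1)·z/height = 1 + (2.24-1)·3/5 = 1.744000
θ = twist·z/height = -29°·3/5 = -17.4000° = -0.303687 rad
cos θ = 0.954240, sin θ = -0.299041 (intermediates below are computed at full precision and shown rounded to 5 d.p.)
v1: (-2,-1.5) → rotate → (-2.35704,-0.83328) → ×s → (-4.11068,-1.45324) → (-4.11,-1.45)
v2: (-1,-3.5) → rotate → (-2.00088,-3.04080) → ×s → (-3.48954,-5.30316) → (-3.49,-5.30)
v3: (3,1.5) → rotate → (3.31128,0.53424) → ×s → (5.77488,0.93171) → (5.77,0.93)
v4: (1.5,5) → rotate → (2.92656,4.32264) → ×s → (5.10393,7.53868) → (5.10,7.54)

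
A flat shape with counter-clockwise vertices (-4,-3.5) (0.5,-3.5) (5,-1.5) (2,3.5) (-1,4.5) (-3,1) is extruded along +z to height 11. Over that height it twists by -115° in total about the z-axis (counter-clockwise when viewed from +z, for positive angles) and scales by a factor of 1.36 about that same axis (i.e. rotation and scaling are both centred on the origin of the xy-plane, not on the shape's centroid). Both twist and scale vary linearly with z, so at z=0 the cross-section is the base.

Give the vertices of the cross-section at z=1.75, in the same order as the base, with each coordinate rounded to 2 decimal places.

t = z/height = 1.75/11 = 0.159091
s = 1 + (scale-1)·z/height = 1 + (1.36-1)·1.75/11 = 1.057273
θ = twist·z/height = -115°·1.75/11 = -18.2955° = -0.319316 rad
cos θ = 0.949450, sin θ = -0.313917 (intermediates below are computed at full precision and shown rounded to 5 d.p.)
v1: (-4,-3.5) → rotate → (-4.89651,-2.06741) → ×s → (-5.17695,-2.18581) → (-5.18,-2.19)
v2: (0.5,-3.5) → rotate → (-0.62398,-3.48003) → ×s → (-0.65972,-3.67935) → (-0.66,-3.68)
v3: (5,-1.5) → rotate → (4.27638,-2.99376) → ×s → (4.52130,-3.16522) → (4.52,-3.17)
v4: (2,3.5) → rotate → (2.99761,2.69524) → ×s → (3.16929,2.84961) → (3.17,2.85)
v5: (-1,4.5) → rotate → (0.46318,4.58644) → ×s → (0.48970,4.84912) → (0.49,4.85)
v6: (-3,1) → rotate → (-2.53443,1.89120) → ×s → (-2.67959,1.99952) → (-2.68,2.00)

Cross-section at z=1.75: (-5.18,-2.19) (-0.66,-3.68) (4.52,-3.17) (3.17,2.85) (0.49,4.85) (-2.68,2.00)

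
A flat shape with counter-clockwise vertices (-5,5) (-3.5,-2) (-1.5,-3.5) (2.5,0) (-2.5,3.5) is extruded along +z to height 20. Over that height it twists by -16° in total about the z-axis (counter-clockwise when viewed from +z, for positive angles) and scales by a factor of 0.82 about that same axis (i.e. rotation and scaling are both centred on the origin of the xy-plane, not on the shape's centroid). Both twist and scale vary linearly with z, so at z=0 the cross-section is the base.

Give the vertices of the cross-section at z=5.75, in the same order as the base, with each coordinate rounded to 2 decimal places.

t = z/height = 5.75/20 = 0.2875
s = 1 + (scale-1)·z/height = 1 + (0.82-1)·5.75/20 = 0.948250
θ = twist·z/height = -16°·5.75/20 = -4.6000° = -0.080285 rad
cos θ = 0.996779, sin θ = -0.080199 (intermediates below are computed at full precision and shown rounded to 5 d.p.)
v1: (-5,5) → rotate → (-4.58290,5.38489) → ×s → (-4.34573,5.10622) → (-4.35,5.11)
v2: (-3.5,-2) → rotate → (-3.64912,-1.71286) → ×s → (-3.46028,-1.62422) → (-3.46,-1.62)
v3: (-1.5,-3.5) → rotate → (-1.77586,-3.36843) → ×s → (-1.68396,-3.19411) → (-1.68,-3.19)
v4: (2.5,0) → rotate → (2.49195,-0.20050) → ×s → (2.36299,-0.19012) → (2.36,-0.19)
v5: (-2.5,3.5) → rotate → (-2.21125,3.68922) → ×s → (-2.09682,3.49831) → (-2.10,3.50)

Cross-section at z=5.75: (-4.35,5.11) (-3.46,-1.62) (-1.68,-3.19) (2.36,-0.19) (-2.10,3.50)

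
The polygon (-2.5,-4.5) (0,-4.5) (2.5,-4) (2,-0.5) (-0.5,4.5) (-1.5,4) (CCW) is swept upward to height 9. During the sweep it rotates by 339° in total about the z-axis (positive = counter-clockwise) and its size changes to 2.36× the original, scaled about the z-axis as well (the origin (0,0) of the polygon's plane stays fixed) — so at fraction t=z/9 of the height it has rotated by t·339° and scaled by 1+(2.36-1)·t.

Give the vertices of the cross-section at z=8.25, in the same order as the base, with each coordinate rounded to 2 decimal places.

Cross-section at z=8.25: (-11.33,-2.34) (-7.66,-6.60) (-3.14,-10.12) (2.08,-4.14) (6.93,7.45) (4.61,8.42)

t = z/height = 8.25/9 = 0.916667
s = 1 + (scale-1)·z/height = 1 + (2.36-1)·8.25/9 = 2.246667
θ = twist·z/height = 339°·8.25/9 = 310.7500° = 5.423611 rad
cos θ = 0.652760, sin θ = -0.757565 (intermediates below are computed at full precision and shown rounded to 5 d.p.)
v1: (-2.5,-4.5) → rotate → (-5.04094,-1.04351) → ×s → (-11.32532,-2.34441) → (-11.33,-2.34)
v2: (0,-4.5) → rotate → (-3.40904,-2.93742) → ×s → (-7.65898,-6.59940) → (-7.66,-6.60)
v3: (2.5,-4) → rotate → (-1.39836,-4.50495) → ×s → (-3.14165,-10.12112) → (-3.14,-10.12)
v4: (2,-0.5) → rotate → (0.92674,-1.84151) → ×s → (2.08207,-4.13726) → (2.08,-4.14)
v5: (-0.5,4.5) → rotate → (3.08266,3.31620) → ×s → (6.92572,7.45040) → (6.93,7.45)
v6: (-1.5,4) → rotate → (2.05112,3.74739) → ×s → (4.60818,8.41913) → (4.61,8.42)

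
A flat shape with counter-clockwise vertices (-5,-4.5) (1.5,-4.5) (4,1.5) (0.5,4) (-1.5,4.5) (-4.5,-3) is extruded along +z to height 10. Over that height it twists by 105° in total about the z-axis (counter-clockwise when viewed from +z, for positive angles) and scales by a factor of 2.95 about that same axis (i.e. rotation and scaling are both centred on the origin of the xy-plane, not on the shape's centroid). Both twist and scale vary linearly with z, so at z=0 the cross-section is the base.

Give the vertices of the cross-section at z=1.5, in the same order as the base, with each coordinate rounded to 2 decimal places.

t = z/height = 1.5/10 = 0.15
s = 1 + (scale-1)·z/height = 1 + (2.95-1)·1.5/10 = 1.292500
θ = twist·z/height = 105°·1.5/10 = 15.7500° = 0.274889 rad
cos θ = 0.962455, sin θ = 0.271440 (intermediates below are computed at full precision and shown rounded to 5 d.p.)
v1: (-5,-4.5) → rotate → (-3.59079,-5.68825) → ×s → (-4.64110,-7.35206) → (-4.64,-7.35)
v2: (1.5,-4.5) → rotate → (2.66516,-3.92389) → ×s → (3.44473,-5.07163) → (3.44,-5.07)
v3: (4,1.5) → rotate → (3.44266,2.52944) → ×s → (4.44964,3.26931) → (4.45,3.27)
v4: (0.5,4) → rotate → (-0.60453,3.98554) → ×s → (-0.78136,5.15131) → (-0.78,5.15)
v5: (-1.5,4.5) → rotate → (-2.66516,3.92389) → ×s → (-3.44473,5.07163) → (-3.44,5.07)
v6: (-4.5,-3) → rotate → (-3.51673,-4.10885) → ×s → (-4.54537,-5.31069) → (-4.55,-5.31)

Cross-section at z=1.5: (-4.64,-7.35) (3.44,-5.07) (4.45,3.27) (-0.78,5.15) (-3.44,5.07) (-4.55,-5.31)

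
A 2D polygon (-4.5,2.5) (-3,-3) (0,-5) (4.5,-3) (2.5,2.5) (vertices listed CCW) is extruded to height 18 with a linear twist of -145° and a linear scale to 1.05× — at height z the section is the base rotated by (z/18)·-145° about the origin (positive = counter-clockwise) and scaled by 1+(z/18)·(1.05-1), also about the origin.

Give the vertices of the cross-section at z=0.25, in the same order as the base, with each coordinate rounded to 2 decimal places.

Cross-section at z=0.25: (-4.41,2.66) (-3.11,-2.89) (-0.18,-5.00) (4.39,-3.16) (2.59,2.41)

t = z/height = 0.25/18 = 0.0138889
s = 1 + (scale-1)·z/height = 1 + (1.05-1)·0.25/18 = 1.000694
θ = twist·z/height = -145°·0.25/18 = -2.0139° = -0.035149 rad
cos θ = 0.999382, sin θ = -0.035142 (intermediates below are computed at full precision and shown rounded to 5 d.p.)
v1: (-4.5,2.5) → rotate → (-4.40937,2.65659) → ×s → (-4.41243,2.65844) → (-4.41,2.66)
v2: (-3,-3) → rotate → (-3.10357,-2.89272) → ×s → (-3.10573,-2.89473) → (-3.11,-2.89)
v3: (0,-5) → rotate → (-0.17571,-4.99691) → ×s → (-0.17583,-5.00038) → (-0.18,-5.00)
v4: (4.5,-3) → rotate → (4.39180,-3.15628) → ×s → (4.39485,-3.15848) → (4.39,-3.16)
v5: (2.5,2.5) → rotate → (2.58631,2.41060) → ×s → (2.58811,2.41228) → (2.59,2.41)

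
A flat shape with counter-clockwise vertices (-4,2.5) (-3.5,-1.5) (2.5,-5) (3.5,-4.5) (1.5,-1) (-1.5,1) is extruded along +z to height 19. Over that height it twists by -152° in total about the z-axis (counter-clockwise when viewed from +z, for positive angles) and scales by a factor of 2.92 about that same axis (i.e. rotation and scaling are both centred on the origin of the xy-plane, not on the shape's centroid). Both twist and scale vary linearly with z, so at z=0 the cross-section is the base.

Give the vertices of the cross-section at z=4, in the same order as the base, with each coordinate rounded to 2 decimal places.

Cross-section at z=4: (-2.90,5.95) (-5.28,0.82) (-0.74,-7.81) (0.82,-7.96) (1.04,-2.31) (-1.04,2.31)

t = z/height = 4/19 = 0.210526
s = 1 + (scale-1)·z/height = 1 + (2.92-1)·4/19 = 1.404211
θ = twist·z/height = -152°·4/19 = -32.0000° = -0.558505 rad
cos θ = 0.848048, sin θ = -0.529919 (intermediates below are computed at full precision and shown rounded to 5 d.p.)
v1: (-4,2.5) → rotate → (-2.06739,4.23980) → ×s → (-2.90306,5.95357) → (-2.90,5.95)
v2: (-3.5,-1.5) → rotate → (-3.76305,0.58265) → ×s → (-5.28411,0.81816) → (-5.28,0.82)
v3: (2.5,-5) → rotate → (-0.52948,-5.56504) → ×s → (-0.74350,-7.81449) → (-0.74,-7.81)
v4: (3.5,-4.5) → rotate → (0.58353,-5.67093) → ×s → (0.81940,-7.96319) → (0.82,-7.96)
v5: (1.5,-1) → rotate → (0.74215,-1.64293) → ×s → (1.04214,-2.30702) → (1.04,-2.31)
v6: (-1.5,1) → rotate → (-0.74215,1.64293) → ×s → (-1.04214,2.30702) → (-1.04,2.31)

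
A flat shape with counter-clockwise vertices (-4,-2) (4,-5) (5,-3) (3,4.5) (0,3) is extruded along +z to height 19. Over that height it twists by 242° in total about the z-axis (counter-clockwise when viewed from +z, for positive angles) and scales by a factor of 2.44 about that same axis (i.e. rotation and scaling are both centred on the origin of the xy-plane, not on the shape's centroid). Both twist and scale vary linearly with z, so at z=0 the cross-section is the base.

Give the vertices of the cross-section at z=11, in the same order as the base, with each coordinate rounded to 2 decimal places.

t = z/height = 11/19 = 0.578947
s = 1 + (scale-1)·z/height = 1 + (2.44-1)·11/19 = 1.833684
θ = twist·z/height = 242°·11/19 = 140.1053° = 2.445298 rad
cos θ = -0.767224, sin θ = 0.641379 (intermediates below are computed at full precision and shown rounded to 5 d.p.)
v1: (-4,-2) → rotate → (4.35165,-1.03107) → ×s → (7.97956,-1.89065) → (7.98,-1.89)
v2: (4,-5) → rotate → (0.13800,6.40164) → ×s → (0.25305,11.73858) → (0.25,11.74)
v3: (5,-3) → rotate → (-1.91198,5.50857) → ×s → (-3.50597,10.10097) → (-3.51,10.10)
v4: (3,4.5) → rotate → (-5.18788,-1.52837) → ×s → (-9.51293,-2.80255) → (-9.51,-2.80)
v5: (0,3) → rotate → (-1.92414,-2.30167) → ×s → (-3.52826,-4.22054) → (-3.53,-4.22)

Cross-section at z=11: (7.98,-1.89) (0.25,11.74) (-3.51,10.10) (-9.51,-2.80) (-3.53,-4.22)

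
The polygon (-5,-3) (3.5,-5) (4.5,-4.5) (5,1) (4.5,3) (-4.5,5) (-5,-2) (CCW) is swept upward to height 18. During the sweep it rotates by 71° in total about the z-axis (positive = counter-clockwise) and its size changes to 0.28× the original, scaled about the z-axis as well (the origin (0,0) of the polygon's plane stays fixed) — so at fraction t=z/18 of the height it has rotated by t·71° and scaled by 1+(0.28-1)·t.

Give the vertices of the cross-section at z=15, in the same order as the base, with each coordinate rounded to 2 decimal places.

t = z/height = 15/18 = 0.833333
s = 1 + (scale-1)·z/height = 1 + (0.28-1)·15/18 = 0.400000
θ = twist·z/height = 71°·15/18 = 59.1667° = 1.032653 rad
cos θ = 0.512543, sin θ = 0.858662 (intermediates below are computed at full precision and shown rounded to 5 d.p.)
v1: (-5,-3) → rotate → (0.01327,-5.83094) → ×s → (0.00531,-2.33237) → (0.01,-2.33)
v2: (3.5,-5) → rotate → (6.08721,0.44260) → ×s → (2.43488,0.17704) → (2.43,0.18)
v3: (4.5,-4.5) → rotate → (6.17042,1.55754) → ×s → (2.46817,0.62301) → (2.47,0.62)
v4: (5,1) → rotate → (1.70405,4.80585) → ×s → (0.68162,1.92234) → (0.68,1.92)
v5: (4.5,3) → rotate → (-0.26954,5.40161) → ×s → (-0.10782,2.16064) → (-0.11,2.16)
v6: (-4.5,5) → rotate → (-6.59975,-1.30127) → ×s → (-2.63990,-0.52051) → (-2.64,-0.52)
v7: (-5,-2) → rotate → (-0.84539,-5.31839) → ×s → (-0.33816,-2.12736) → (-0.34,-2.13)

Cross-section at z=15: (0.01,-2.33) (2.43,0.18) (2.47,0.62) (0.68,1.92) (-0.11,2.16) (-2.64,-0.52) (-0.34,-2.13)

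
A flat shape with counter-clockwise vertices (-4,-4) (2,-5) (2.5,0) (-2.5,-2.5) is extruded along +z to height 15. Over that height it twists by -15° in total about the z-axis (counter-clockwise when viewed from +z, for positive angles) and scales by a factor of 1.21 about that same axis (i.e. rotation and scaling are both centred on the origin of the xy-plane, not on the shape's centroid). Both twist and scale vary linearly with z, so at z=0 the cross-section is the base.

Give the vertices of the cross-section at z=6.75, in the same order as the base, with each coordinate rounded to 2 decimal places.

t = z/height = 6.75/15 = 0.45
s = 1 + (scale-1)·z/height = 1 + (1.21-1)·6.75/15 = 1.094500
θ = twist·z/height = -15°·6.75/15 = -6.7500° = -0.117810 rad
cos θ = 0.993068, sin θ = -0.117537 (intermediates below are computed at full precision and shown rounded to 5 d.p.)
v1: (-4,-4) → rotate → (-4.44242,-3.50212) → ×s → (-4.86223,-3.83307) → (-4.86,-3.83)
v2: (2,-5) → rotate → (1.39845,-5.20042) → ×s → (1.53060,-5.69186) → (1.53,-5.69)
v3: (2.5,0) → rotate → (2.48267,-0.29384) → ×s → (2.71728,-0.32161) → (2.72,-0.32)
v4: (-2.5,-2.5) → rotate → (-2.77651,-2.18883) → ×s → (-3.03890,-2.39567) → (-3.04,-2.40)

Cross-section at z=6.75: (-4.86,-3.83) (1.53,-5.69) (2.72,-0.32) (-3.04,-2.40)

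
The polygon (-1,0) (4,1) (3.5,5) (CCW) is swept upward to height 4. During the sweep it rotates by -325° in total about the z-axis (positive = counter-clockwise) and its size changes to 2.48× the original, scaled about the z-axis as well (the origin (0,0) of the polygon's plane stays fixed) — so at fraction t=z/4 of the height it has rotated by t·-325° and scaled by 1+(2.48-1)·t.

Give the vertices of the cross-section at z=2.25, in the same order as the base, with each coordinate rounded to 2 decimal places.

Cross-section at z=2.25: (1.83,-0.09) (-7.41,-1.47) (-6.86,-8.84)

t = z/height = 2.25/4 = 0.5625
s = 1 + (scale-1)·z/height = 1 + (2.48-1)·2.25/4 = 1.832500
θ = twist·z/height = -325°·2.25/4 = -182.8125° = -3.190680 rad
cos θ = -0.998795, sin θ = 0.049068 (intermediates below are computed at full precision and shown rounded to 5 d.p.)
v1: (-1,0) → rotate → (0.99880,-0.04907) → ×s → (1.83029,-0.08992) → (1.83,-0.09)
v2: (4,1) → rotate → (-4.04425,-0.80252) → ×s → (-7.41109,-1.47063) → (-7.41,-1.47)
v3: (3.5,5) → rotate → (-3.74112,-4.82224) → ×s → (-6.85561,-8.83676) → (-6.86,-8.84)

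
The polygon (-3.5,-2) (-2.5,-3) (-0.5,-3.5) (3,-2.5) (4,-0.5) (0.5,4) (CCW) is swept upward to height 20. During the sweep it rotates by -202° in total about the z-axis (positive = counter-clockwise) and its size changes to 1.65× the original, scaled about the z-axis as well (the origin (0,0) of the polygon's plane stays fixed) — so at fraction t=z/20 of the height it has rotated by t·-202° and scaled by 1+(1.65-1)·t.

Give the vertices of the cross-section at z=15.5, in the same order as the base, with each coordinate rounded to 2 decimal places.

t = z/height = 15.5/20 = 0.775
s = 1 + (scale-1)·z/height = 1 + (1.65-1)·15.5/20 = 1.503750
θ = twist·z/height = -202°·15.5/20 = -156.5500° = -2.732313 rad
cos θ = -0.917408, sin θ = -0.397949 (intermediates below are computed at full precision and shown rounded to 5 d.p.)
v1: (-3.5,-2) → rotate → (2.41503,3.22764) → ×s → (3.63160,4.85356) → (3.63,4.85)
v2: (-2.5,-3) → rotate → (1.09967,3.74709) → ×s → (1.65363,5.63469) → (1.65,5.63)
v3: (-0.5,-3.5) → rotate → (-0.93412,3.40990) → ×s → (-1.40468,5.12764) → (-1.40,5.13)
v4: (3,-2.5) → rotate → (-3.74709,1.09967) → ×s → (-5.63469,1.65363) → (-5.63,1.65)
v5: (4,-0.5) → rotate → (-3.86861,-1.13309) → ×s → (-5.81741,-1.70389) → (-5.82,-1.70)
v6: (0.5,4) → rotate → (1.13309,-3.86861) → ×s → (1.70389,-5.81741) → (1.70,-5.82)

Cross-section at z=15.5: (3.63,4.85) (1.65,5.63) (-1.40,5.13) (-5.63,1.65) (-5.82,-1.70) (1.70,-5.82)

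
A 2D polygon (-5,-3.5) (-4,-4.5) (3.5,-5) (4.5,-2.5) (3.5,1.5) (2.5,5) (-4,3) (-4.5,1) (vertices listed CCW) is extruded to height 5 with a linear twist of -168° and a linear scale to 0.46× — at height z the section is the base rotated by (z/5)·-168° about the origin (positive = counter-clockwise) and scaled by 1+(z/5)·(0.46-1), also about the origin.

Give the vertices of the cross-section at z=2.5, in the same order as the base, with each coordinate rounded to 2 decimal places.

t = z/height = 2.5/5 = 0.5
s = 1 + (scale-1)·z/height = 1 + (0.46-1)·2.5/5 = 0.730000
θ = twist·z/height = -168°·2.5/5 = -84.0000° = -1.466077 rad
cos θ = 0.104528, sin θ = -0.994522 (intermediates below are computed at full precision and shown rounded to 5 d.p.)
v1: (-5,-3.5) → rotate → (-4.00347,4.60676) → ×s → (-2.92253,3.36293) → (-2.92,3.36)
v2: (-4,-4.5) → rotate → (-4.89346,3.50771) → ×s → (-3.57223,2.56063) → (-3.57,2.56)
v3: (3.5,-5) → rotate → (-4.60676,-4.00347) → ×s → (-3.36293,-2.92253) → (-3.36,-2.92)
v4: (4.5,-2.5) → rotate → (-2.01593,-4.73667) → ×s → (-1.47163,-3.45777) → (-1.47,-3.46)
v5: (3.5,1.5) → rotate → (1.85763,-3.32403) → ×s → (1.35607,-2.42654) → (1.36,-2.43)
v6: (2.5,5) → rotate → (5.23393,-1.96366) → ×s → (3.82077,-1.43347) → (3.82,-1.43)
v7: (-4,3) → rotate → (2.56545,4.29167) → ×s → (1.87278,3.13292) → (1.87,3.13)
v8: (-4.5,1) → rotate → (0.52414,4.57988) → ×s → (0.38262,3.34331) → (0.38,3.34)

Cross-section at z=2.5: (-2.92,3.36) (-3.57,2.56) (-3.36,-2.92) (-1.47,-3.46) (1.36,-2.43) (3.82,-1.43) (1.87,3.13) (0.38,3.34)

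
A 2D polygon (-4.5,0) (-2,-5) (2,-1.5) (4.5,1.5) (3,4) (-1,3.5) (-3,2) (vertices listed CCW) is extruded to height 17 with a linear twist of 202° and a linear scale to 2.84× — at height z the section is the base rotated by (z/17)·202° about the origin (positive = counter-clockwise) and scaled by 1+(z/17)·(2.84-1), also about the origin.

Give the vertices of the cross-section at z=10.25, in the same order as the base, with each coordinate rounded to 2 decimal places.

t = z/height = 10.25/17 = 0.602941
s = 1 + (scale-1)·z/height = 1 + (2.84-1)·10.25/17 = 2.109412
θ = twist·z/height = 202°·10.25/17 = 121.7941° = 2.125708 rad
cos θ = -0.526869, sin θ = 0.849947 (intermediates below are computed at full precision and shown rounded to 5 d.p.)
v1: (-4.5,0) → rotate → (2.37091,-3.82476) → ×s → (5.00122,-8.06799) → (5.00,-8.07)
v2: (-2,-5) → rotate → (5.30347,0.93445) → ×s → (11.18720,1.97114) → (11.19,1.97)
v3: (2,-1.5) → rotate → (0.22118,2.49020) → ×s → (0.46657,5.25285) → (0.47,5.25)
v4: (4.5,1.5) → rotate → (-3.64583,3.03446) → ×s → (-7.69055,6.40092) → (-7.69,6.40)
v5: (3,4) → rotate → (-4.98039,0.44237) → ×s → (-10.50570,0.93313) → (-10.51,0.93)
v6: (-1,3.5) → rotate → (-2.44795,-2.69399) → ×s → (-5.16372,-5.68273) → (-5.16,-5.68)
v7: (-3,2) → rotate → (-0.11929,-3.60358) → ×s → (-0.25163,-7.60143) → (-0.25,-7.60)

Cross-section at z=10.25: (5.00,-8.07) (11.19,1.97) (0.47,5.25) (-7.69,6.40) (-10.51,0.93) (-5.16,-5.68) (-0.25,-7.60)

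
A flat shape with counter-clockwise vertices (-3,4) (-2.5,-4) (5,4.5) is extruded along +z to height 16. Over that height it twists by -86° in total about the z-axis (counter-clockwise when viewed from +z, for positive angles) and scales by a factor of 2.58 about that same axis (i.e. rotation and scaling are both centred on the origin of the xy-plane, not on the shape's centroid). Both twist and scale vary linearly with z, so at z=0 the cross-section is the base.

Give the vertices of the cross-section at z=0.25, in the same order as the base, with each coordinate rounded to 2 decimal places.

Cross-section at z=0.25: (-2.98,4.17) (-2.66,-4.04) (5.23,4.49)

t = z/height = 0.25/16 = 0.015625
s = 1 + (scale-1)·z/height = 1 + (2.58-1)·0.25/16 = 1.024688
θ = twist·z/height = -86°·0.25/16 = -1.3438° = -0.023453 rad
cos θ = 0.999725, sin θ = -0.023451 (intermediates below are computed at full precision and shown rounded to 5 d.p.)
v1: (-3,4) → rotate → (-2.90537,4.06925) → ×s → (-2.97710,4.16971) → (-2.98,4.17)
v2: (-2.5,-4) → rotate → (-2.59312,-3.94027) → ×s → (-2.65713,-4.03755) → (-2.66,-4.04)
v3: (5,4.5) → rotate → (5.10415,4.38151) → ×s → (5.23016,4.48968) → (5.23,4.49)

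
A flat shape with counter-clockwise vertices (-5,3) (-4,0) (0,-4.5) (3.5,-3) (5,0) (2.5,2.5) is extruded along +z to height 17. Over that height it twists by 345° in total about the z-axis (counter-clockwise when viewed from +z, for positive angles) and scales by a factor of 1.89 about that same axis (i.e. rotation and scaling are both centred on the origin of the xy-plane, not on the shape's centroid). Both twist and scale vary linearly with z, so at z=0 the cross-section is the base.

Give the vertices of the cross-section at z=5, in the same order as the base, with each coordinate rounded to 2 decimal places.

Cross-section at z=5: (-2.46,-6.94) (1.00,-4.95) (5.56,1.13) (2.83,5.08) (-1.25,6.18) (-3.72,2.46)

t = z/height = 5/17 = 0.294118
s = 1 + (scale-1)·z/height = 1 + (1.89-1)·5/17 = 1.261765
θ = twist·z/height = 345°·5/17 = 101.4706° = 1.770996 rad
cos θ = -0.198865, sin θ = 0.980027 (intermediates below are computed at full precision and shown rounded to 5 d.p.)
v1: (-5,3) → rotate → (-1.94576,-5.49673) → ×s → (-2.45509,-6.93558) → (-2.46,-6.94)
v2: (-4,0) → rotate → (0.79546,-3.92011) → ×s → (1.00368,-4.94625) → (1.00,-4.95)
v3: (0,-4.5) → rotate → (4.41012,0.89489) → ×s → (5.56454,1.12914) → (5.56,1.13)
v4: (3.5,-3) → rotate → (2.24405,4.02669) → ×s → (2.83147,5.08073) → (2.83,5.08)
v5: (5,0) → rotate → (-0.99432,4.90013) → ×s → (-1.25460,6.18282) → (-1.25,6.18)
v6: (2.5,2.5) → rotate → (-2.94723,1.95291) → ×s → (-3.71871,2.46411) → (-3.72,2.46)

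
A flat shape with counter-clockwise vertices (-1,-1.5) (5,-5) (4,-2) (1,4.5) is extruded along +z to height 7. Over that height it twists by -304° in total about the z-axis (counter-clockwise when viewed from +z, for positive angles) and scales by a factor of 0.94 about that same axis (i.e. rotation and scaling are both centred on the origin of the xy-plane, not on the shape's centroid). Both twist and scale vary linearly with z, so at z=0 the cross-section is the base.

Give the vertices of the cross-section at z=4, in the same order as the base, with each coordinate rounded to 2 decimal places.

t = z/height = 4/7 = 0.571429
s = 1 + (scale-1)·z/height = 1 + (0.94-1)·4/7 = 0.965714
θ = twist·z/height = -304°·4/7 = -173.7143° = -3.031886 rad
cos θ = -0.993988, sin θ = -0.109486 (intermediates below are computed at full precision and shown rounded to 5 d.p.)
v1: (-1,-1.5) → rotate → (0.82976,1.60047) → ×s → (0.80131,1.54560) → (0.80,1.55)
v2: (5,-5) → rotate → (-5.51737,4.42251) → ×s → (-5.32821,4.27088) → (-5.33,4.27)
v3: (4,-2) → rotate → (-4.19493,1.55003) → ×s → (-4.05110,1.49689) → (-4.05,1.50)
v4: (1,4.5) → rotate → (-0.50130,-4.58243) → ×s → (-0.48411,-4.42532) → (-0.48,-4.43)

Cross-section at z=4: (0.80,1.55) (-5.33,4.27) (-4.05,1.50) (-0.48,-4.43)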